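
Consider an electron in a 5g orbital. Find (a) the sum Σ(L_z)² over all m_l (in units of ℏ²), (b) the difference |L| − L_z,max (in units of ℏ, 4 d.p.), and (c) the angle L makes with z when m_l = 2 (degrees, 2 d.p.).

Σ(L_z)² = 60 ℏ²; |L|−L_z,max ≈ 0.4721ℏ; θ(m_l=2) ≈ 63.43°

5g means n = 5, l = 4.
Σ m_l² = 60, so Σ(L_z)² = 60 ℏ².
|L| − L_z,max = (2√5 − 4)ℏ ≈ 0.4721ℏ.
For m_l = 2: cos θ = 2/√20, θ ≈ 63.43°.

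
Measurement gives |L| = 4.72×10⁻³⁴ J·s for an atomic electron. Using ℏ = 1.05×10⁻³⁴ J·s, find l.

l = 4

In units of ℏ, |L| ≈ 4.495.
l(l+1) ≈ 4.495² ≈ 20.21, so l = 4.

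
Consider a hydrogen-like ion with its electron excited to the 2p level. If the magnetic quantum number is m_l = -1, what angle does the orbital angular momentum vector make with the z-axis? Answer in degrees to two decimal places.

θ ≈ 135.00°

The 2p level has l = 1.
|L| = ℏ√(l(l+1)) = √2 ℏ.
L_z = m_l ℏ = −1ℏ.
cos θ = L_z/|L| = -1/√2, so θ ≈ 135.00°.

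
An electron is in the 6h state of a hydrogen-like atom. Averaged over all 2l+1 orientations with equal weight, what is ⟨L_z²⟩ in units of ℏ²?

The 6h subshell has l = 5.
m_l runs from −5 to 5, i.e. {-5, -4, -3, -2, -1, 0, 1, 2, 3, 4, 5}.
⟨L_z²⟩ = ℏ²·(Σ m_l²)/(2l+1) = ℏ²·110/11 = 10ℏ².

⟨L_z²⟩ = 10 ℏ²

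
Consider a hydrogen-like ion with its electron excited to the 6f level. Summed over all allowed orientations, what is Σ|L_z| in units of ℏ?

Σ|L_z| = 12 ℏ

The 6f level has l = 3.
m_l runs from −3 to 3, i.e. {-3, -2, -1, 0, 1, 2, 3}.
Σ|m_l| = l(l+1) = 12.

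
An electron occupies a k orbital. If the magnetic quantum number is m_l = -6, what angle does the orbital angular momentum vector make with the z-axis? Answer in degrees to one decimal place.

θ ≈ 143.3°

For a k orbital, l = 7.
|L| = √(l(l+1)) ℏ = 2√14 ℏ.
L_z = m_l ℏ = −6ℏ.
cos θ = L_z/|L| = -6/√56, so θ ≈ 143.3°.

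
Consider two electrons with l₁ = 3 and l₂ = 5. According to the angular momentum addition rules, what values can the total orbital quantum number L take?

L = 2, 3, 4, 5, 6, 7, 8

The total orbital quantum number L ranges from |l₁ − l₂| to l₁ + l₂ in integer steps.
So L can be 2, 3, 4, 5, 6, 7, 8.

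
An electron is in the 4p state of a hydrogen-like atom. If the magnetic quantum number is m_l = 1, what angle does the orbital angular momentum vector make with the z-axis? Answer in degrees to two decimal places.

θ ≈ 45.00°

For 4p, l = 1.
|L|² = l(l+1)ℏ² = 2ℏ², so |L| = √2 ℏ.
L_z = m_l ℏ = 1ℏ.
cos θ = L_z/|L| = 1/√2, so θ ≈ 45.00°.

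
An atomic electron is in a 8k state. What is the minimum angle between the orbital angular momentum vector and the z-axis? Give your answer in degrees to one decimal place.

8k means n = 8, l = 7.
|L| = ℏ√(l(l+1)) = 2√14 ℏ.
The smallest angle corresponds to the largest L_z, i.e. m_l = l = 7, giving L_z = 7ℏ.
cos θ_min = 7/√56, so θ_min ≈ 20.7°.

θ_min ≈ 20.7°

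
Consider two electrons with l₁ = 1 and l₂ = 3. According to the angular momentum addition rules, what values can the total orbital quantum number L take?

L runs from |1 − 3| = 2 to 1 + 3 = 4.
Allowed values: L = 2, 3, 4.

L = 2, 3, 4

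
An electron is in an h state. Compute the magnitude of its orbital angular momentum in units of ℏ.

The letter h corresponds to l = 5.
|L| = ℏ√(l(l+1)) = ℏ√(5·6) = √30 ℏ

|L| = √30 ℏ ≈ 5.477ℏ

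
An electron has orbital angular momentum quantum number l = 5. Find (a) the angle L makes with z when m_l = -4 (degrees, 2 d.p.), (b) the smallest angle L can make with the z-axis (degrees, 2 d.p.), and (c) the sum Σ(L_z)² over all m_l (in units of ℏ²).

For m_l = -4: cos θ = -4/√30, θ ≈ 136.91°.
cos θ_min = 5/√30, so θ_min ≈ 24.09°.
Σ m_l² = 110, so Σ(L_z)² = 110 ℏ².

θ(m_l=-4) ≈ 136.91°; θ_min ≈ 24.09°; Σ(L_z)² = 110 ℏ²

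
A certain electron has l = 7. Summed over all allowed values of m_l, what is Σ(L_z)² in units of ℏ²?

The allowed m_l values are -7, -6, -5, -4, -3, -2, -1, 0, 1, 2, 3, 4, 5, 6, 7.
Σ m_l² = 2·(1 + 4 + 9 + 16 + 25 + 36 + 49) = 280.

Σ(L_z)² = 280 ℏ²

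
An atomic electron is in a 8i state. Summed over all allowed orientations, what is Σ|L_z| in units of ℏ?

For 8i, l = 6.
m_l runs from −6 to 6, i.e. {-6, -5, -4, -3, -2, -1, 0, 1, 2, 3, 4, 5, 6}.
Σ|m_l| = l(l+1) = 42.

Σ|L_z| = 42 ℏ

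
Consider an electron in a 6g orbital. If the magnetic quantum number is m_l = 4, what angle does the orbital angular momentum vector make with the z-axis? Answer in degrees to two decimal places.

The 6g subshell has l = 4.
|L| = ℏ√(l(l+1)) = 2√5 ℏ.
L_z = m_l ℏ = 4ℏ.
cos θ = L_z/|L| = 4/√20, so θ ≈ 26.57°.

θ ≈ 26.57°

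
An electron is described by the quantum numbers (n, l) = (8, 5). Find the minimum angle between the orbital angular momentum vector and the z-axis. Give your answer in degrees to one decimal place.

|L| = √(l(l+1)) ℏ = √30 ℏ.
The smallest angle corresponds to the largest L_z, i.e. m_l = l = 5, giving L_z = 5ℏ.
cos θ_min = 5/√30, so θ_min ≈ 24.1°.

θ_min ≈ 24.1°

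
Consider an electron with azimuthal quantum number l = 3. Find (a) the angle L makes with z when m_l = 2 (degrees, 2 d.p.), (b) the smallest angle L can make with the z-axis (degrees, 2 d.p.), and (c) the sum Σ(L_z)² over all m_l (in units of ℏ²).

For m_l = 2: cos θ = 2/√12, θ ≈ 54.74°.
cos θ_min = 3/√12, so θ_min ≈ 30.00°.
Σ m_l² = 28, so Σ(L_z)² = 28 ℏ².

θ(m_l=2) ≈ 54.74°; θ_min ≈ 30.00°; Σ(L_z)² = 28 ℏ²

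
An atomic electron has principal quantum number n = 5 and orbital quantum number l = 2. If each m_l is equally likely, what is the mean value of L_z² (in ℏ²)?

⟨L_z²⟩ = 2 ℏ²

m_l ∈ {-2, -1, 0, 1, 2}.
⟨L_z²⟩ = ℏ²·(Σ m_l²)/(2l+1) = ℏ²·10/5 = 2ℏ².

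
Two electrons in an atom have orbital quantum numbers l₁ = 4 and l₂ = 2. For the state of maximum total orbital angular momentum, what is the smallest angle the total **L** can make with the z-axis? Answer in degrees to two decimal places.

The total orbital quantum number L ranges from |l₁ − l₂| to l₁ + l₂ in integer steps.
L ∈ {2, 3, 4, 5, 6}.
The maximum is L = 6, with |L_tot| = ℏ√(6·7) = √42 ℏ.
The minimum angle with z is arccos(6/√42) ≈ 22.21°.

θ_min ≈ 22.21°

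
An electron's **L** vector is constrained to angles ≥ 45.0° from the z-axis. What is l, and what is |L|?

At minimum angle, m_l = l, so cos θ = l/√(l(l+1)); cos²θ = l/(l+1) = 0.5000.
Thus l = 0.5000/(1 − 0.5000) ≈ 1.
Then |L| = ℏ√(1·2) = √2 ℏ.

l = 1, |L| = √2 ℏ ≈ 1.414ℏ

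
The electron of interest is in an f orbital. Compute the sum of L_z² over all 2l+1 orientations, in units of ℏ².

For an f orbital, l = 3.
m_l runs from −3 to 3, i.e. {-3, -2, -1, 0, 1, 2, 3}.
Summing m² from −3 to 3: Σ m_l² = 28.

Σ(L_z)² = 28 ℏ²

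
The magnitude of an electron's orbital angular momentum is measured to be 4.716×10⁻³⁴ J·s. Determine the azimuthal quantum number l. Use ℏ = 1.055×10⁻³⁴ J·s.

l = 4

Dividing by ℏ: |L|/ℏ ≈ 4.470.
(|L|/ℏ)² = l(l+1) ≈ 19.98 ⇒ l = 4.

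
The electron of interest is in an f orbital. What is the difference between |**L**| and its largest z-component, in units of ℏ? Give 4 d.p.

|L| − L_z,max ≈ 0.4641ℏ

The letter f corresponds to l = 3.
|L| = 2√3 ℏ ≈ 3.4641ℏ, while L_z,max = lℏ = 3ℏ.
The difference is (2√3 − 3)ℏ ≈ 0.4641ℏ.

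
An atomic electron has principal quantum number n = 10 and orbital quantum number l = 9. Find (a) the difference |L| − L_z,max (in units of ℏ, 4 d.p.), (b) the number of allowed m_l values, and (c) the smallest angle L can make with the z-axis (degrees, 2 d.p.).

|L| − L_z,max = (3√10 − 9)ℏ ≈ 0.4868ℏ.
There are 2l+1 = 19 values of m_l.
cos θ_min = 9/√90, so θ_min ≈ 18.43°.

|L|−L_z,max ≈ 0.4868ℏ; 19 values; θ_min ≈ 18.43°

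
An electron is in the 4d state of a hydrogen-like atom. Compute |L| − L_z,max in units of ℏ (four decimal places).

|L| − L_z,max ≈ 0.4495ℏ

The 4d subshell has l = 2.
|L| = √6 ℏ ≈ 2.4495ℏ, while L_z,max = lℏ = 2ℏ.
The difference is (√6 − 2)ℏ ≈ 0.4495ℏ.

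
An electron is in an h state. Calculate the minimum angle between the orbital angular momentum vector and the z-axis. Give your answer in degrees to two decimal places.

θ_min ≈ 24.09°

H corresponds to l = 5.
|L| = ℏ√(l(l+1)) = √30 ℏ.
The smallest angle corresponds to the largest L_z, i.e. m_l = l = 5, giving L_z = 5ℏ.
cos θ_min = 5/√30, so θ_min ≈ 24.09°.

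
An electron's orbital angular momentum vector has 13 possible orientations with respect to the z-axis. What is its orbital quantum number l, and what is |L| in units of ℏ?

2l + 1 = 13 ⇒ l = 6.
Then |L| = √(l(l+1)) ℏ = √42 ℏ.

l = 6, |L| = √42 ℏ ≈ 6.481ℏ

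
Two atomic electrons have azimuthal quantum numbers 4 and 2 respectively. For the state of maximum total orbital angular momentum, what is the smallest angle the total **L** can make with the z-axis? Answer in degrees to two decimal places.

The total orbital quantum number L ranges from |l₁ − l₂| to l₁ + l₂ in integer steps.
L ∈ {2, 3, 4, 5, 6}.
The maximum is L = 6, with |L_tot| = ℏ√(6·7) = √42 ℏ.
The minimum angle with z is arccos(6/√42) ≈ 22.21°.

θ_min ≈ 22.21°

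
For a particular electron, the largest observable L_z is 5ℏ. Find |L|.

Since max m_l = l, l = 5.
|L| = ℏ√(l(l+1)) = √30 ℏ.

|L| = √30 ℏ ≈ 5.477ℏ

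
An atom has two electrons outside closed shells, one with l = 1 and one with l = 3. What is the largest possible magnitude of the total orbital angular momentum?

The total orbital quantum number L ranges from |l₁ − l₂| to l₁ + l₂ in integer steps.
Allowed values: L = 2, 3, 4.
The largest magnitude corresponds to L = 4: |L_tot| = ℏ√(4·5) = 2√5 ℏ.

|L_tot|_max = 2√5 ℏ ≈ 4.472ℏ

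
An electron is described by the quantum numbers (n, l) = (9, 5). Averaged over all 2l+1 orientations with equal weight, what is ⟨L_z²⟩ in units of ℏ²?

⟨L_z²⟩ = 10 ℏ²

The allowed m_l values are -5, -4, -3, -2, -1, 0, 1, 2, 3, 4, 5.
⟨L_z²⟩ = ℏ²·l(l+1)/3 = 10ℏ².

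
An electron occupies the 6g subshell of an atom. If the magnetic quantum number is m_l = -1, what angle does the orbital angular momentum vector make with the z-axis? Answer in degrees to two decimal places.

The 6g subshell has l = 4.
|L|² = l(l+1)ℏ² = 20ℏ², so |L| = 2√5 ℏ.
L_z = m_l ℏ = −1ℏ.
cos θ = L_z/|L| = -1/√20, so θ ≈ 102.92°.

θ ≈ 102.92°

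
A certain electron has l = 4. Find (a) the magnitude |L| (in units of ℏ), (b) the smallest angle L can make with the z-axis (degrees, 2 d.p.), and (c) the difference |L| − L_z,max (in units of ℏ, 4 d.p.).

|L| = ℏ√(4·5) = 2√5 ℏ ≈ 4.472ℏ.
cos θ_min = 4/√20, so θ_min ≈ 26.57°.
|L| − L_z,max = (2√5 − 4)ℏ ≈ 0.4721ℏ.

|L| = 2√5 ℏ ≈ 4.472ℏ; θ_min ≈ 26.57°; |L|−L_z,max ≈ 0.4721ℏ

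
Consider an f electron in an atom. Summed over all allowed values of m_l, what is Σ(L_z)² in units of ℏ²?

Σ(L_z)² = 28 ℏ²

For an f orbital, l = 3.
m_l ∈ {-3, -2, -1, 0, 1, 2, 3}.
Σ m_l² = 2·(1 + 4 + 9) = 28.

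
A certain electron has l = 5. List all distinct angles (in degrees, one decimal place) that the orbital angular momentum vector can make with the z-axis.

|L| = ℏ√(l(l+1)) = √30 ℏ.
cos θ = m_l/√30 for each m_l ∈ {-5, -4, -3, -2, -1, 0, 1, 2, 3, 4, 5}.

θ ∈ {24.1°, 43.1°, 56.8°, 68.6°, 79.5°, 90.0°, 100.5°, 111.4°, 123.2°, 136.9°, 155.9°}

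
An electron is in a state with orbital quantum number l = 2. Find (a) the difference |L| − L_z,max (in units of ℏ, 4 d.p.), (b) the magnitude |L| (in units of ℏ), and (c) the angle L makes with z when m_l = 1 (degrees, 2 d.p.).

|L|−L_z,max ≈ 0.4495ℏ; |L| = √6 ℏ ≈ 2.449ℏ; θ(m_l=1) ≈ 65.91°

|L| − L_z,max = (√6 − 2)ℏ ≈ 0.4495ℏ.
|L| = ℏ√(2·3) = √6 ℏ ≈ 2.449ℏ.
For m_l = 1: cos θ = 1/√6, θ ≈ 65.91°.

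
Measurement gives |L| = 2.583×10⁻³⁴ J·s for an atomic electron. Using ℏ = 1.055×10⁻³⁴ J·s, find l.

l = 2

|L|/ℏ = (2.583×10⁻³⁴)/(1.055×10⁻³⁴) ≈ 2.448.
Set l(l+1) = 5.99; the integer solution is l = 2.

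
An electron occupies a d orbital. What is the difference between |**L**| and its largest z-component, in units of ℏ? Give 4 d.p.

For a d orbital, l = 2.
|L| = √6 ℏ ≈ 2.4495ℏ, while L_z,max = lℏ = 2ℏ.
The difference is (√6 − 2)ℏ ≈ 0.4495ℏ.

|L| − L_z,max ≈ 0.4495ℏ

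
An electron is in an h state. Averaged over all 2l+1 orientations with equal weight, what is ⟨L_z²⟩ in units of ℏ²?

The letter h corresponds to l = 5.
m_l ∈ {-5, -4, -3, -2, -1, 0, 1, 2, 3, 4, 5}.
Average of L_z² over 11 states: 110/11 ℏ² = 10 ℏ².

⟨L_z²⟩ = 10 ℏ²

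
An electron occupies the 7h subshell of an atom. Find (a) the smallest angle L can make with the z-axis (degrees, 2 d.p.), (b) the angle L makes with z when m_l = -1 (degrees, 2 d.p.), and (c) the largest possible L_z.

θ_min ≈ 24.09°; θ(m_l=-1) ≈ 100.52°; L_z,max = 5ℏ

For 7h, l = 5.
cos θ_min = 5/√30, so θ_min ≈ 24.09°.
For m_l = -1: cos θ = -1/√30, θ ≈ 100.52°.
L_z,max = lℏ = 5ℏ.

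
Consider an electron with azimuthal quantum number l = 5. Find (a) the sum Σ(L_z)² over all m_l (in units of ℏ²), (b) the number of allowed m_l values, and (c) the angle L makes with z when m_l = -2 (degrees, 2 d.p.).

Σ m_l² = 110, so Σ(L_z)² = 110 ℏ².
There are 2l+1 = 11 values of m_l.
For m_l = -2: cos θ = -2/√30, θ ≈ 111.42°.

Σ(L_z)² = 110 ℏ²; 11 values; θ(m_l=-2) ≈ 111.42°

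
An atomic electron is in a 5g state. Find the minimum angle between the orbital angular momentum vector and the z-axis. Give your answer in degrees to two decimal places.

θ_min ≈ 26.57°

For 5g, l = 4.
|L| = ℏ√(l(l+1)) = 2√5 ℏ.
The smallest angle corresponds to the largest L_z, i.e. m_l = l = 4, giving L_z = 4ℏ.
cos θ_min = 4/√20, so θ_min ≈ 26.57°.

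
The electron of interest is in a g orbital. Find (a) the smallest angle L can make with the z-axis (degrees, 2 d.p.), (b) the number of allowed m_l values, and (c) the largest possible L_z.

θ_min ≈ 26.57°; 9 values; L_z,max = 4ℏ

G corresponds to l = 4.
cos θ_min = 4/√20, so θ_min ≈ 26.57°.
There are 2l+1 = 9 values of m_l.
L_z,max = lℏ = 4ℏ.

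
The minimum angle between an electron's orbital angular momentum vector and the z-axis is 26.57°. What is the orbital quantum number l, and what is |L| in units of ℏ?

l = 4, |L| = 2√5 ℏ ≈ 4.472ℏ

At minimum angle, m_l = l, so cos θ = l/√(l(l+1)); cos²θ = l/(l+1) = 0.7999.
l = cos²θ/sin²θ ≈ 4.
Then |L| = ℏ√(4·5) = 2√5 ℏ.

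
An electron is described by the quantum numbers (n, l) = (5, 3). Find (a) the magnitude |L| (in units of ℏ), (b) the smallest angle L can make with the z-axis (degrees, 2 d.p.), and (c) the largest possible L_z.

|L| = 2√3 ℏ ≈ 3.464ℏ; θ_min ≈ 30.00°; L_z,max = 3ℏ

|L| = ℏ√(3·4) = 2√3 ℏ ≈ 3.464ℏ.
cos θ_min = 3/√12, so θ_min ≈ 30.00°.
L_z,max = lℏ = 3ℏ.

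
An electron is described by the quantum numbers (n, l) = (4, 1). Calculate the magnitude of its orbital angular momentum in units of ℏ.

|L| = ℏ√(l(l+1)) = ℏ√(1·2) = √2 ℏ

|L| = √2 ℏ ≈ 1.414ℏ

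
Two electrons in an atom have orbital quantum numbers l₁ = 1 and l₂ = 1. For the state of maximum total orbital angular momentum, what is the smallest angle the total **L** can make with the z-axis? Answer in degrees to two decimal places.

L runs from |1 − 1| = 0 to 1 + 1 = 2.
So L can be 0, 1, 2.
The maximum is L = 2, with |L_tot| = ℏ√(2·3) = √6 ℏ.
The minimum angle with z is arccos(2/√6) ≈ 35.26°.

θ_min ≈ 35.26°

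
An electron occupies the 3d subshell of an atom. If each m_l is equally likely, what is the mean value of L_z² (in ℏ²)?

The 3d subshell has l = 2.
The allowed m_l values are -2, -1, 0, 1, 2.
⟨L_z²⟩ = ℏ²·l(l+1)/3 = 2ℏ².

⟨L_z²⟩ = 2 ℏ²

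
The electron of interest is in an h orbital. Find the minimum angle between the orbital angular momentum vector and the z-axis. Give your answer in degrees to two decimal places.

θ_min ≈ 24.09°

H corresponds to l = 5.
|L| = √(l(l+1)) ℏ = √30 ℏ.
The smallest angle corresponds to the largest L_z, i.e. m_l = l = 5, giving L_z = 5ℏ.
cos θ_min = 5/√30, so θ_min ≈ 24.09°.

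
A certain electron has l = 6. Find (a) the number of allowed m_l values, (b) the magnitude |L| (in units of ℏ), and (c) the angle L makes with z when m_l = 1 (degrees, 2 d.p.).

13 values; |L| = √42 ℏ ≈ 6.481ℏ; θ(m_l=1) ≈ 81.12°

There are 2l+1 = 13 values of m_l.
|L| = ℏ√(6·7) = √42 ℏ ≈ 6.481ℏ.
For m_l = 1: cos θ = 1/√42, θ ≈ 81.12°.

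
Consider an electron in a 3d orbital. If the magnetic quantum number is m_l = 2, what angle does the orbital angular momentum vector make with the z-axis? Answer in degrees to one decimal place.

θ ≈ 35.3°

The 3d subshell has l = 2.
|L| = √(l(l+1)) ℏ = √6 ℏ.
L_z = m_l ℏ = 2ℏ.
cos θ = L_z/|L| = 2/√6, so θ ≈ 35.3°.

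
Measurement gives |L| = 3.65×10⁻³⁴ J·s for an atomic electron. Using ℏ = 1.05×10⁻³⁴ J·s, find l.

l = 3

In units of ℏ, |L| ≈ 3.476.
l(l+1) ≈ 3.476² ≈ 12.08, so l = 3.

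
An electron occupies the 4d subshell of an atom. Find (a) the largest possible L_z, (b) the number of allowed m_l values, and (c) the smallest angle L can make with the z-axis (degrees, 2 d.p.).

L_z,max = 2ℏ; 5 values; θ_min ≈ 35.26°

For 4d, l = 2.
L_z,max = lℏ = 2ℏ.
There are 2l+1 = 5 values of m_l.
cos θ_min = 2/√6, so θ_min ≈ 35.26°.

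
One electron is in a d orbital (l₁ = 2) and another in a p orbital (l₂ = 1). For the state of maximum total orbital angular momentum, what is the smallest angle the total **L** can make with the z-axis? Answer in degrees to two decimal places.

θ_min ≈ 30.00°

L runs from |2 − 1| = 1 to 2 + 1 = 3.
L ∈ {1, 2, 3}.
The maximum is L = 3, with |L_tot| = ℏ√(3·4) = 2√3 ℏ.
The minimum angle with z is arccos(3/√12) ≈ 30.00°.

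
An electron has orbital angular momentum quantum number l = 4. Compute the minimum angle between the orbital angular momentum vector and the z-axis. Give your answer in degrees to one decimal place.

θ_min ≈ 26.6°

|L| = √(l(l+1)) ℏ = 2√5 ℏ.
The smallest angle corresponds to the largest L_z, i.e. m_l = l = 4, giving L_z = 4ℏ.
cos θ_min = 4/√20, so θ_min ≈ 26.6°.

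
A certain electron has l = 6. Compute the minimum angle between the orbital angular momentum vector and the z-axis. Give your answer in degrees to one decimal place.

|L| = ℏ√(l(l+1)) = √42 ℏ.
The smallest angle corresponds to the largest L_z, i.e. m_l = l = 6, giving L_z = 6ℏ.
cos θ_min = 6/√42, so θ_min ≈ 22.2°.

θ_min ≈ 22.2°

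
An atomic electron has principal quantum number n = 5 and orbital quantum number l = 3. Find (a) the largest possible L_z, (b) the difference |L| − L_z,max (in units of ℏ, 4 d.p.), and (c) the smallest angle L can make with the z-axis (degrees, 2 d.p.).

L_z,max = 3ℏ; |L|−L_z,max ≈ 0.4641ℏ; θ_min ≈ 30.00°

L_z,max = lℏ = 3ℏ.
|L| − L_z,max = (2√3 − 3)ℏ ≈ 0.4641ℏ.
cos θ_min = 3/√12, so θ_min ≈ 30.00°.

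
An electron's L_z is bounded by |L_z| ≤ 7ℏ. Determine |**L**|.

|L| = 2√14 ℏ ≈ 7.483ℏ

Since max m_l = l, l = 7.
Then |L| = ℏ√(7·8) = 2√14 ℏ.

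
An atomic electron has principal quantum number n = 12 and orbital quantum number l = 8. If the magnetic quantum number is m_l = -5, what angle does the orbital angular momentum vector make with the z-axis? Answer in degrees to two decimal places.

|L| = ℏ√(l(l+1)) = 6√2 ℏ.
L_z = m_l ℏ = −5ℏ.
cos θ = L_z/|L| = -5/√72, so θ ≈ 126.10°.

θ ≈ 126.10°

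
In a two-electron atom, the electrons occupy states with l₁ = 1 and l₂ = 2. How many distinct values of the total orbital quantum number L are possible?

3

Angular momentum addition gives L = |l₁ − l₂|, …, l₁ + l₂.
Allowed values: L = 1, 2, 3.
That is 3 values.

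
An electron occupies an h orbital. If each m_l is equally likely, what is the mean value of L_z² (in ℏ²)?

⟨L_z²⟩ = 10 ℏ²

H corresponds to l = 5.
m_l runs from −5 to 5, i.e. {-5, -4, -3, -2, -1, 0, 1, 2, 3, 4, 5}.
⟨L_z²⟩ = ℏ²·l(l+1)/3 = 10ℏ².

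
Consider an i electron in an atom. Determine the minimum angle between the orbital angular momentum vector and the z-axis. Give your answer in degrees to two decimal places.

For an i orbital, l = 6.
|L| = √(l(l+1)) ℏ = √42 ℏ.
The smallest angle corresponds to the largest L_z, i.e. m_l = l = 6, giving L_z = 6ℏ.
cos θ_min = 6/√42, so θ_min ≈ 22.21°.

θ_min ≈ 22.21°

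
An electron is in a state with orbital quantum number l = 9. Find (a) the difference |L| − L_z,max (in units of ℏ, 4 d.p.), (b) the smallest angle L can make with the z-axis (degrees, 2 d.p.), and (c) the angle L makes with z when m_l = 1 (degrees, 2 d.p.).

|L|−L_z,max ≈ 0.4868ℏ; θ_min ≈ 18.43°; θ(m_l=1) ≈ 83.95°

|L| − L_z,max = (3√10 − 9)ℏ ≈ 0.4868ℏ.
cos θ_min = 9/√90, so θ_min ≈ 18.43°.
For m_l = 1: cos θ = 1/√90, θ ≈ 83.95°.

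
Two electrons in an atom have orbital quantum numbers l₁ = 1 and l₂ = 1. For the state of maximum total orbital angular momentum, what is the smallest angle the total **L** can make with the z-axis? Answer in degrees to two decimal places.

The total orbital quantum number L ranges from |l₁ − l₂| to l₁ + l₂ in integer steps.
L ∈ {0, 1, 2}.
The maximum is L = 2, with |L_tot| = ℏ√(2·3) = √6 ℏ.
The minimum angle with z is arccos(2/√6) ≈ 35.26°.

θ_min ≈ 35.26°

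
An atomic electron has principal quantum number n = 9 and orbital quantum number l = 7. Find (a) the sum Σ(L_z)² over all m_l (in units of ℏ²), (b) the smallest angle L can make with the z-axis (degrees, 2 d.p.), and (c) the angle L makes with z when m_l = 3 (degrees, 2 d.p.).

Σ(L_z)² = 280 ℏ²; θ_min ≈ 20.70°; θ(m_l=3) ≈ 66.37°

Σ m_l² = 280, so Σ(L_z)² = 280 ℏ².
cos θ_min = 7/√56, so θ_min ≈ 20.70°.
For m_l = 3: cos θ = 3/√56, θ ≈ 66.37°.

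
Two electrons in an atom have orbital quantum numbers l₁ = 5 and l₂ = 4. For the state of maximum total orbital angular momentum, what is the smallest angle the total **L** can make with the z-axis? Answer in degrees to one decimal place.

The total orbital quantum number L ranges from |l₁ − l₂| to l₁ + l₂ in integer steps.
So L can be 1, 2, 3, 4, 5, 6, 7, 8, 9.
The maximum is L = 9, with |L_tot| = ℏ√(9·10) = 3√10 ℏ.
The minimum angle with z is arccos(9/√90) ≈ 18.4°.

θ_min ≈ 18.4°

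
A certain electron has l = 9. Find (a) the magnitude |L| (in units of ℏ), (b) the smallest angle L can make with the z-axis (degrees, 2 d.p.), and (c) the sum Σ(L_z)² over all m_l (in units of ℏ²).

|L| = ℏ√(9·10) = 3√10 ℏ ≈ 9.487ℏ.
cos θ_min = 9/√90, so θ_min ≈ 18.43°.
Σ m_l² = 570, so Σ(L_z)² = 570 ℏ².

|L| = 3√10 ℏ ≈ 9.487ℏ; θ_min ≈ 18.43°; Σ(L_z)² = 570 ℏ²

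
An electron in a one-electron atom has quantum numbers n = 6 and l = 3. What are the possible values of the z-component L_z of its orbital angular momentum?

L_z = m_l ℏ with m_l ranging from −l to +l in integer steps.
For l = 3: m_l ∈ {-3, -2, -1, 0, 1, 2, 3}.

L_z ∈ {−3ℏ, −2ℏ, −ℏ, 0, ℏ, 2ℏ, 3ℏ}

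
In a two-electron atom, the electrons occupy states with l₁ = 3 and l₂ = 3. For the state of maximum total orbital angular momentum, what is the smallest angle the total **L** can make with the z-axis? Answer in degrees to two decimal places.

θ_min ≈ 22.21°

L runs from |3 − 3| = 0 to 3 + 3 = 6.
L ∈ {0, 1, 2, 3, 4, 5, 6}.
The maximum is L = 6, with |L_tot| = ℏ√(6·7) = √42 ℏ.
The minimum angle with z is arccos(6/√42) ≈ 22.21°.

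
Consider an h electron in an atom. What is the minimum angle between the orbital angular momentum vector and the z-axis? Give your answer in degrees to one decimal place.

An h state has l = 5.
|L| = √(l(l+1)) ℏ = √30 ℏ.
The smallest angle corresponds to the largest L_z, i.e. m_l = l = 5, giving L_z = 5ℏ.
cos θ_min = 5/√30, so θ_min ≈ 24.1°.

θ_min ≈ 24.1°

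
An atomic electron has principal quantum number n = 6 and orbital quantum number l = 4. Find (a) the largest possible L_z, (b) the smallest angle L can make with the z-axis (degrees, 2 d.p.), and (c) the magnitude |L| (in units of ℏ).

L_z,max = 4ℏ; θ_min ≈ 26.57°; |L| = 2√5 ℏ ≈ 4.472ℏ

L_z,max = lℏ = 4ℏ.
cos θ_min = 4/√20, so θ_min ≈ 26.57°.
|L| = ℏ√(4·5) = 2√5 ℏ ≈ 4.472ℏ.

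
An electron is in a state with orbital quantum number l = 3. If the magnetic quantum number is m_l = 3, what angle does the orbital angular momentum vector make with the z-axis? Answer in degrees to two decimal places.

θ ≈ 30.00°

|L| = √(l(l+1)) ℏ = 2√3 ℏ.
L_z = m_l ℏ = 3ℏ.
cos θ = L_z/|L| = 3/√12, so θ ≈ 30.00°.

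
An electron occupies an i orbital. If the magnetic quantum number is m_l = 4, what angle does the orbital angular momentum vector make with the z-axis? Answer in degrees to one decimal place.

For an i orbital, l = 6.
|L| = √(l(l+1)) ℏ = √42 ℏ.
L_z = m_l ℏ = 4ℏ.
cos θ = L_z/|L| = 4/√42, so θ ≈ 51.9°.

θ ≈ 51.9°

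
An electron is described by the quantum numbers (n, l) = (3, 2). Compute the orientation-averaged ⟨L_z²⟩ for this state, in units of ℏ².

m_l ∈ {-2, -1, 0, 1, 2}.
Average of L_z² over 5 states: 10/5 ℏ² = 2 ℏ².

⟨L_z²⟩ = 2 ℏ²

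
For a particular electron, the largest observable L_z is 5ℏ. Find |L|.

L_z,max = lℏ, so l = 5.
Then |L| = ℏ√(5·6) = √30 ℏ.

|L| = √30 ℏ ≈ 5.477ℏ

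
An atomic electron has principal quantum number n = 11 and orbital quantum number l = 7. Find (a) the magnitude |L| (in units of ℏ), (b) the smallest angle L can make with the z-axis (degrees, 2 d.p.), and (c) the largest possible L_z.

|L| = 2√14 ℏ ≈ 7.483ℏ; θ_min ≈ 20.70°; L_z,max = 7ℏ

|L| = ℏ√(7·8) = 2√14 ℏ ≈ 7.483ℏ.
cos θ_min = 7/√56, so θ_min ≈ 20.70°.
L_z,max = lℏ = 7ℏ.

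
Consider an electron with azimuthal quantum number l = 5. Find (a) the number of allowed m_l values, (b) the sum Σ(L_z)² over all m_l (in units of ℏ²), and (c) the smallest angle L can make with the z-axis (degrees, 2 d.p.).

There are 2l+1 = 11 values of m_l.
Σ m_l² = 110, so Σ(L_z)² = 110 ℏ².
cos θ_min = 5/√30, so θ_min ≈ 24.09°.

11 values; Σ(L_z)² = 110 ℏ²; θ_min ≈ 24.09°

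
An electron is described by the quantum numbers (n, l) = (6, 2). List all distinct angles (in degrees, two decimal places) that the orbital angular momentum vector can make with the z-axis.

θ ∈ {35.26°, 65.91°, 90.00°, 114.09°, 144.74°}

|L| = √(l(l+1)) ℏ = √6 ℏ.
cos θ = m_l/√6 for each m_l ∈ {-2, -1, 0, 1, 2}.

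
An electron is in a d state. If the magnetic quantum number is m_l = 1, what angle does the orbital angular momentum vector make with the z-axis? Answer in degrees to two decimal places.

For a d orbital, l = 2.
|L|² = l(l+1)ℏ² = 6ℏ², so |L| = √6 ℏ.
L_z = m_l ℏ = 1ℏ.
cos θ = L_z/|L| = 1/√6, so θ ≈ 65.91°.

θ ≈ 65.91°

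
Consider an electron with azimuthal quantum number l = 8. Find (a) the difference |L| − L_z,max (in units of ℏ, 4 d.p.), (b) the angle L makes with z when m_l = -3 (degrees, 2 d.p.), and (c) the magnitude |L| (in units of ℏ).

|L| − L_z,max = (6√2 − 8)ℏ ≈ 0.4853ℏ.
For m_l = -3: cos θ = -3/√72, θ ≈ 110.70°.
|L| = ℏ√(8·9) = 6√2 ℏ ≈ 8.485ℏ.

|L|−L_z,max ≈ 0.4853ℏ; θ(m_l=-3) ≈ 110.70°; |L| = 6√2 ℏ ≈ 8.485ℏ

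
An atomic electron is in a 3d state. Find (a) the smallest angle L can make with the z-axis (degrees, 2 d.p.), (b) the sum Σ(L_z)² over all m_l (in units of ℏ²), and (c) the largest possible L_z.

θ_min ≈ 35.26°; Σ(L_z)² = 10 ℏ²; L_z,max = 2ℏ

The 3d subshell has l = 2.
cos θ_min = 2/√6, so θ_min ≈ 35.26°.
Σ m_l² = 10, so Σ(L_z)² = 10 ℏ².
L_z,max = lℏ = 2ℏ.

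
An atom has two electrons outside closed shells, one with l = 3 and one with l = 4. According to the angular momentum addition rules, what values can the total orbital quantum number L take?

By the triangle rule, |l₁ − l₂| ≤ L ≤ l₁ + l₂.
Allowed values: L = 1, 2, 3, 4, 5, 6, 7.

L = 1, 2, 3, 4, 5, 6, 7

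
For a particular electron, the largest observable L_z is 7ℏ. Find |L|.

L_z,max = lℏ, so l = 7.
|L| = √(l(l+1)) ℏ = 2√14 ℏ.

|L| = 2√14 ℏ ≈ 7.483ℏ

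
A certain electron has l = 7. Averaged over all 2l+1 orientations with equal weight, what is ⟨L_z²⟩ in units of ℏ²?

⟨L_z²⟩ = 18.67 ℏ²

m_l ∈ {-7, -6, -5, -4, -3, -2, -1, 0, 1, 2, 3, 4, 5, 6, 7}.
⟨L_z²⟩ = ℏ²·(Σ m_l²)/(2l+1) = ℏ²·280/15 = 18.67ℏ².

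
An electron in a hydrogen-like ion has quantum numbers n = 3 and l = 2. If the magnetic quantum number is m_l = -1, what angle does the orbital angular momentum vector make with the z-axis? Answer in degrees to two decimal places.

θ ≈ 114.09°

|L| = ℏ√(l(l+1)) = √6 ℏ.
L_z = m_l ℏ = −1ℏ.
cos θ = L_z/|L| = -1/√6, so θ ≈ 114.09°.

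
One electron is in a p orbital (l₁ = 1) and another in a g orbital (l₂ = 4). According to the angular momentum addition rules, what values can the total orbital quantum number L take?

The total orbital quantum number L ranges from |l₁ − l₂| to l₁ + l₂ in integer steps.
L ∈ {3, 4, 5}.

L = 3, 4, 5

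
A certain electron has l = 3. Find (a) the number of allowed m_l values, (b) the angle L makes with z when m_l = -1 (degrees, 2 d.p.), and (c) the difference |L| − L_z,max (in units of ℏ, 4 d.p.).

There are 2l+1 = 7 values of m_l.
For m_l = -1: cos θ = -1/√12, θ ≈ 106.78°.
|L| − L_z,max = (2√3 − 3)ℏ ≈ 0.4641ℏ.

7 values; θ(m_l=-1) ≈ 106.78°; |L|−L_z,max ≈ 0.4641ℏ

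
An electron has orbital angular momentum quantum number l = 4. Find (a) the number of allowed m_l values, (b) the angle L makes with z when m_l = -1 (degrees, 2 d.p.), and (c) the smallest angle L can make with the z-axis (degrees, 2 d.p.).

9 values; θ(m_l=-1) ≈ 102.92°; θ_min ≈ 26.57°

There are 2l+1 = 9 values of m_l.
For m_l = -1: cos θ = -1/√20, θ ≈ 102.92°.
cos θ_min = 4/√20, so θ_min ≈ 26.57°.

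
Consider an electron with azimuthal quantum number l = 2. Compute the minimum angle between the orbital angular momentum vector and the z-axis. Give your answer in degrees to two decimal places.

|L|² = l(l+1)ℏ² = 6ℏ², so |L| = √6 ℏ.
The smallest angle corresponds to the largest L_z, i.e. m_l = l = 2, giving L_z = 2ℏ.
cos θ_min = 2/√6, so θ_min ≈ 35.26°.

θ_min ≈ 35.26°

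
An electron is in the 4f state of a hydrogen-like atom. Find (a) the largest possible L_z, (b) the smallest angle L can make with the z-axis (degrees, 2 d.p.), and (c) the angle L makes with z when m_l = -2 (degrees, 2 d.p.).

4f means n = 4, l = 3.
L_z,max = lℏ = 3ℏ.
cos θ_min = 3/√12, so θ_min ≈ 30.00°.
For m_l = -2: cos θ = -2/√12, θ ≈ 125.26°.

L_z,max = 3ℏ; θ_min ≈ 30.00°; θ(m_l=-2) ≈ 125.26°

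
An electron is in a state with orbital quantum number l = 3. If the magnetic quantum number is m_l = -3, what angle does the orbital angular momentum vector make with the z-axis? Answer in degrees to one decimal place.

|L|² = l(l+1)ℏ² = 12ℏ², so |L| = 2√3 ℏ.
L_z = m_l ℏ = −3ℏ.
cos θ = L_z/|L| = -3/√12, so θ ≈ 150.0°.

θ ≈ 150.0°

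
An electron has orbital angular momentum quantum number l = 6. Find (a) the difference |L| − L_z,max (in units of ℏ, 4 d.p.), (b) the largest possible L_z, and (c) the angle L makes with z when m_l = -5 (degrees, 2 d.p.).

|L|−L_z,max ≈ 0.4807ℏ; L_z,max = 6ℏ; θ(m_l=-5) ≈ 140.49°

|L| − L_z,max = (√42 − 6)ℏ ≈ 0.4807ℏ.
L_z,max = lℏ = 6ℏ.
For m_l = -5: cos θ = -5/√42, θ ≈ 140.49°.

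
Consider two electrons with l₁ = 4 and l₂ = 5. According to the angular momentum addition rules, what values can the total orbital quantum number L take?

The total orbital quantum number L ranges from |l₁ − l₂| to l₁ + l₂ in integer steps.
L ∈ {1, 2, 3, 4, 5, 6, 7, 8, 9}.

L = 1, 2, 3, 4, 5, 6, 7, 8, 9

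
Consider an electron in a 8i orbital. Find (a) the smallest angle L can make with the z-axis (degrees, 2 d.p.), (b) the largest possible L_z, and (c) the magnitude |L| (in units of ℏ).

θ_min ≈ 22.21°; L_z,max = 6ℏ; |L| = √42 ℏ ≈ 6.481ℏ

For 8i, l = 6.
cos θ_min = 6/√42, so θ_min ≈ 22.21°.
L_z,max = lℏ = 6ℏ.
|L| = ℏ√(6·7) = √42 ℏ ≈ 6.481ℏ.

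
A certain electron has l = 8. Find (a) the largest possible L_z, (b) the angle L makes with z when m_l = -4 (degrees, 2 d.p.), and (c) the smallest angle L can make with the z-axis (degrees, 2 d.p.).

L_z,max = lℏ = 8ℏ.
For m_l = -4: cos θ = -4/√72, θ ≈ 118.13°.
cos θ_min = 8/√72, so θ_min ≈ 19.47°.

L_z,max = 8ℏ; θ(m_l=-4) ≈ 118.13°; θ_min ≈ 19.47°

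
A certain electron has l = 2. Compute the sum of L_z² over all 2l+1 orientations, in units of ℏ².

Σ(L_z)² = 10 ℏ²

The allowed m_l values are -2, -1, 0, 1, 2.
Summing m² from −2 to 2: Σ m_l² = 10.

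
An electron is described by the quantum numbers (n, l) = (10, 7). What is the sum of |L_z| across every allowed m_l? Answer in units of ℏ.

m_l runs from −7 to 7, i.e. {-7, -6, -5, -4, -3, -2, -1, 0, 1, 2, 3, 4, 5, 6, 7}.
Σ|m_l| = 2(1+2+…+7) = 56.

Σ|L_z| = 56 ℏ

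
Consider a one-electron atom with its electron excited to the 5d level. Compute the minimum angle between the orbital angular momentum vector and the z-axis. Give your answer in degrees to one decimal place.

The 5d level has l = 2.
|L| = ℏ√(l(l+1)) = √6 ℏ.
The smallest angle corresponds to the largest L_z, i.e. m_l = l = 2, giving L_z = 2ℏ.
cos θ_min = 2/√6, so θ_min ≈ 35.3°.

θ_min ≈ 35.3°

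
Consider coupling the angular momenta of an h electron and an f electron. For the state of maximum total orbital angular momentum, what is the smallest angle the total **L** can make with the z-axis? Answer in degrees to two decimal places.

θ_min ≈ 19.47°

L runs from |5 − 3| = 2 to 5 + 3 = 8.
L ∈ {2, 3, 4, 5, 6, 7, 8}.
The maximum is L = 8, with |L_tot| = ℏ√(8·9) = 6√2 ℏ.
The minimum angle with z is arccos(8/√72) ≈ 19.47°.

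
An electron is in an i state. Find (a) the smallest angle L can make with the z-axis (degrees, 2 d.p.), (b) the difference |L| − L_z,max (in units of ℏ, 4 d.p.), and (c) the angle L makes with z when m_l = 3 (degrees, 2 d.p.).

An i state has l = 6.
cos θ_min = 6/√42, so θ_min ≈ 22.21°.
|L| − L_z,max = (√42 − 6)ℏ ≈ 0.4807ℏ.
For m_l = 3: cos θ = 3/√42, θ ≈ 62.42°.

θ_min ≈ 22.21°; |L|−L_z,max ≈ 0.4807ℏ; θ(m_l=3) ≈ 62.42°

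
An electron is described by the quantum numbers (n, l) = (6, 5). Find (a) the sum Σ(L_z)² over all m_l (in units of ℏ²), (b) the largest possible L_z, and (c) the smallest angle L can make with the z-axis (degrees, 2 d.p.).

Σ m_l² = 110, so Σ(L_z)² = 110 ℏ².
L_z,max = lℏ = 5ℏ.
cos θ_min = 5/√30, so θ_min ≈ 24.09°.

Σ(L_z)² = 110 ℏ²; L_z,max = 5ℏ; θ_min ≈ 24.09°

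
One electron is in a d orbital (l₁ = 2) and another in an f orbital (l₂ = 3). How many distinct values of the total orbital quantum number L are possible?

L runs from |2 − 3| = 1 to 2 + 3 = 5.
L ∈ {1, 2, 3, 4, 5}.
That is 5 values.

5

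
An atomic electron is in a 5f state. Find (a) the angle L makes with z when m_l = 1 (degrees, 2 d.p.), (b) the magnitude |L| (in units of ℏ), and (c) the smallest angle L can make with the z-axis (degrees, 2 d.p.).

For 5f, l = 3.
For m_l = 1: cos θ = 1/√12, θ ≈ 73.22°.
|L| = ℏ√(3·4) = 2√3 ℏ ≈ 3.464ℏ.
cos θ_min = 3/√12, so θ_min ≈ 30.00°.

θ(m_l=1) ≈ 73.22°; |L| = 2√3 ℏ ≈ 3.464ℏ; θ_min ≈ 30.00°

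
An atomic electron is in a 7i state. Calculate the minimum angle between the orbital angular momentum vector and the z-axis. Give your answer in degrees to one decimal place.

θ_min ≈ 22.2°

7i means n = 7, l = 6.
|L|² = l(l+1)ℏ² = 42ℏ², so |L| = √42 ℏ.
The smallest angle corresponds to the largest L_z, i.e. m_l = l = 6, giving L_z = 6ℏ.
cos θ_min = 6/√42, so θ_min ≈ 22.2°.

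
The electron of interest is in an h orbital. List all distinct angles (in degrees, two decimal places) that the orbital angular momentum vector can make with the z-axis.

θ ∈ {24.09°, 43.09°, 56.79°, 68.58°, 79.48°, 90.00°, 100.52°, 111.42°, 123.21°, 136.91°, 155.91°}

The letter h corresponds to l = 5.
|L| = ℏ√(l(l+1)) = √30 ℏ.
cos θ = m_l/√30 for each m_l ∈ {-5, -4, -3, -2, -1, 0, 1, 2, 3, 4, 5}.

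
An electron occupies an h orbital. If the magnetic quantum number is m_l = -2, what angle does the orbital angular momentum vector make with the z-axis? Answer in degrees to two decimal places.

θ ≈ 111.42°

The letter h corresponds to l = 5.
|L| = √(l(l+1)) ℏ = √30 ℏ.
L_z = m_l ℏ = −2ℏ.
cos θ = L_z/|L| = -2/√30, so θ ≈ 111.42°.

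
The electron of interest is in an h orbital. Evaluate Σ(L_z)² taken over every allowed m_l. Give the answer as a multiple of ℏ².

The letter h corresponds to l = 5.
The allowed m_l values are -5, -4, -3, -2, -1, 0, 1, 2, 3, 4, 5.
Σ m_l² = 2·(1 + 4 + 9 + 16 + 25) = 110.

Σ(L_z)² = 110 ℏ²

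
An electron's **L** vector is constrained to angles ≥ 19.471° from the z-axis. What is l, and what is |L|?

cos²θ_min = l/(l+1) = 0.8889.
Solving: l = 8.
Then |L| = ℏ√(8·9) = 6√2 ℏ.

l = 8, |L| = 6√2 ℏ ≈ 8.485ℏ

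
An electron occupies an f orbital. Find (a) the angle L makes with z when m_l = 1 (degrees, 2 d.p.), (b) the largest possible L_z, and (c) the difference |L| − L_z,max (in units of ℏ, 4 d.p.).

θ(m_l=1) ≈ 73.22°; L_z,max = 3ℏ; |L|−L_z,max ≈ 0.4641ℏ

F corresponds to l = 3.
For m_l = 1: cos θ = 1/√12, θ ≈ 73.22°.
L_z,max = lℏ = 3ℏ.
|L| − L_z,max = (2√3 − 3)ℏ ≈ 0.4641ℏ.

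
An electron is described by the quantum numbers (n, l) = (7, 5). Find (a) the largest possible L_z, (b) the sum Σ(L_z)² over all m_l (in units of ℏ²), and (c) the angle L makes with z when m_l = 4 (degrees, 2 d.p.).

L_z,max = 5ℏ; Σ(L_z)² = 110 ℏ²; θ(m_l=4) ≈ 43.09°

L_z,max = lℏ = 5ℏ.
Σ m_l² = 110, so Σ(L_z)² = 110 ℏ².
For m_l = 4: cos θ = 4/√30, θ ≈ 43.09°.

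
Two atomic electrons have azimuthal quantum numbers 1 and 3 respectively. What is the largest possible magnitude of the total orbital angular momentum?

L runs from |1 − 3| = 2 to 1 + 3 = 4.
L ∈ {2, 3, 4}.
The largest magnitude corresponds to L = 4: |L_tot| = ℏ√(4·5) = 2√5 ℏ.

|L_tot|_max = 2√5 ℏ ≈ 4.472ℏ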